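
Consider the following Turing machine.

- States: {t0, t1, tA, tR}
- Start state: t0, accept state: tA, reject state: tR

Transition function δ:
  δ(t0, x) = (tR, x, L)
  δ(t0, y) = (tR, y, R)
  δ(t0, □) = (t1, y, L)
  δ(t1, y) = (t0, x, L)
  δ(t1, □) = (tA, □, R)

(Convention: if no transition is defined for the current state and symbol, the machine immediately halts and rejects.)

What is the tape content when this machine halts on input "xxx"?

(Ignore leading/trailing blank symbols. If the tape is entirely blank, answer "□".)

Execution trace:
Initial: [t0]xxx
Step 1: δ(t0, x) = (tR, x, L) → [tR]□xxx

The machine reaches the reject state tR and halts.

Final tape (ignoring leading/trailing blanks): xxx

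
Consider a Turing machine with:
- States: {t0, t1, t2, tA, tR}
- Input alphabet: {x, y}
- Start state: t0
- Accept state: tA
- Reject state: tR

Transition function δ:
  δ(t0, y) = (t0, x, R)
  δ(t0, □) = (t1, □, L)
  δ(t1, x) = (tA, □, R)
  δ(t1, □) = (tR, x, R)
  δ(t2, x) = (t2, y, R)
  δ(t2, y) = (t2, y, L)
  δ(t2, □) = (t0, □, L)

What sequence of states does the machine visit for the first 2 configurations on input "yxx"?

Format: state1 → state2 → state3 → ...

Execution trace:
Initial: [t0]yxx
Step 1: δ(t0, y) = (t0, x, R) → x[t0]xx

No transition is defined for δ(t0, x). By convention the machine halts and rejects.

State sequence: t0 → t0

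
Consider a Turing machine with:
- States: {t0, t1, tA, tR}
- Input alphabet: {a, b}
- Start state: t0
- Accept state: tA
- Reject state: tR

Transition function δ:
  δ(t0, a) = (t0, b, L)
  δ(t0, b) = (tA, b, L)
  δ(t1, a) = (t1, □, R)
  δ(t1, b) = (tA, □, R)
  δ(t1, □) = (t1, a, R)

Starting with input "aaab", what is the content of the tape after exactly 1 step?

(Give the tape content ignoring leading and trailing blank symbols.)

Execution trace:
Initial: [t0]aaab
Step 1: δ(t0, a) = (t0, b, L) → [t0]□baab

No transition is defined for δ(t0, □). By convention the machine halts and rejects.

After 1 step, the tape (ignoring leading/trailing blanks) is: baab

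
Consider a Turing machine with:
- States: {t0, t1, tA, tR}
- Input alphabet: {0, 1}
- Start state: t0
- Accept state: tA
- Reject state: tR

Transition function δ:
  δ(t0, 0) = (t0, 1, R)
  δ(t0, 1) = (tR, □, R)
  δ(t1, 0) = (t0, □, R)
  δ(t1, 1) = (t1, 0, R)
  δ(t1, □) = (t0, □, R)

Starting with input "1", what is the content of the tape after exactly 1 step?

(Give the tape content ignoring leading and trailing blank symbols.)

Execution trace:
Initial: [t0]1
Step 1: δ(t0, 1) = (tR, □, R) → □[tR]□

The machine reaches the reject state tR and halts.

After 1 step, the tape (ignoring leading/trailing blanks) is: □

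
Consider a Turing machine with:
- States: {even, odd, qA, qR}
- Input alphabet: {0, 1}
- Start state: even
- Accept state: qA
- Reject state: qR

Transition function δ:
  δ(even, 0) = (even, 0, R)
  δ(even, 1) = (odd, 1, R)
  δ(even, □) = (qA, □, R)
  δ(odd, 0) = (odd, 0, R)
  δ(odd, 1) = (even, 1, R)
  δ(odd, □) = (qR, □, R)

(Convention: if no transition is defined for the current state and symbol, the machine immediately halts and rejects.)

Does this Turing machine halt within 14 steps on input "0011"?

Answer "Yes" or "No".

Execution trace:
Initial: [even]0011
Step 1: δ(even, 0) = (even, 0, R) → 0[even]011
Step 2: δ(even, 0) = (even, 0, R) → 00[even]11
Step 3: δ(even, 1) = (odd, 1, R) → 001[odd]1
Step 4: δ(odd, 1) = (even, 1, R) → 0011[even]□
Step 5: δ(even, □) = (qA, □, R) → 0011□[qA]□

The machine reaches the accept state qA and halts.
The machine halted after 5 steps (within the 14-step bound).

Answer: Yes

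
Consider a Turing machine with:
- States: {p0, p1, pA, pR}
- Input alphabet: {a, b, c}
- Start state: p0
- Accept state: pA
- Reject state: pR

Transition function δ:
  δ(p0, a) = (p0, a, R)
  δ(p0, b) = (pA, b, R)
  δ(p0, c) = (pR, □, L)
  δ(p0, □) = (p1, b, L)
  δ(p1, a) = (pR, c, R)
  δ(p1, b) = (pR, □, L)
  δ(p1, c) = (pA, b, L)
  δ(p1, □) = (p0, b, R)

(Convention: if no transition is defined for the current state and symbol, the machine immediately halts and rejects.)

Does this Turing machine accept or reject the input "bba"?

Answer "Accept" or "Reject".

Execution trace:
Initial: [p0]bba
Step 1: δ(p0, b) = (pA, b, R) → b[pA]ba

The machine reaches the accept state pA and halts.

Answer: Accept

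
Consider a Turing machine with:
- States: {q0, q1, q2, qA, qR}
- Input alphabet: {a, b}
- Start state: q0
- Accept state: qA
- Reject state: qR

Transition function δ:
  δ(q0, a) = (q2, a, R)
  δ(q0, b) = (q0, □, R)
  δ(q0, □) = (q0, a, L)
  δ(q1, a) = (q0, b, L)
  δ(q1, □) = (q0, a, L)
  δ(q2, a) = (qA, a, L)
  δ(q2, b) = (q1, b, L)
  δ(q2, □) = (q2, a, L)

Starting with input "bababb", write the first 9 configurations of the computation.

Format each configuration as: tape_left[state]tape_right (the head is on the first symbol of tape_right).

Transitions applied:
Step 1: δ(q0, b) = (q0, □, R)
Step 2: δ(q0, a) = (q2, a, R)
Step 3: δ(q2, b) = (q1, b, L)
Step 4: δ(q1, a) = (q0, b, L)
Step 5: δ(q0, □) = (q0, a, L)
Step 6: δ(q0, □) = (q0, a, L)
Step 7: δ(q0, □) = (q0, a, L)
Step 8: δ(q0, □) = (q0, a, L)

The first 9 configurations are:
[q0]bababb ⊢ □[q0]ababb ⊢ □a[q2]babb ⊢ □[q1]ababb ⊢ [q0]□bbabb ⊢ [q0]□abbabb ⊢ [q0]□aabbabb ⊢ [q0]□aaabbabb ⊢ [q0]□aaaabbabb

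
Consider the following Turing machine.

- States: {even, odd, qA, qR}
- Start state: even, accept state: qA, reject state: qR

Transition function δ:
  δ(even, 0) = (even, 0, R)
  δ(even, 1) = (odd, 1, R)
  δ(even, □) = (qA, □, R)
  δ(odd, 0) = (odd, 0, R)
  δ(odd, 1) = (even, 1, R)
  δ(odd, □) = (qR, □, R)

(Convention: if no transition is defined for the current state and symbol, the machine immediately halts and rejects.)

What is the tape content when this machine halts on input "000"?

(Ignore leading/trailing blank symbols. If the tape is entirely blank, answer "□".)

Execution trace:
Initial: [even]000
Step 1: δ(even, 0) = (even, 0, R) → 0[even]00
Step 2: δ(even, 0) = (even, 0, R) → 00[even]0
Step 3: δ(even, 0) = (even, 0, R) → 000[even]□
Step 4: δ(even, □) = (qA, □, R) → 000□[qA]□

The machine reaches the accept state qA and halts.

Final tape (ignoring leading/trailing blanks): 000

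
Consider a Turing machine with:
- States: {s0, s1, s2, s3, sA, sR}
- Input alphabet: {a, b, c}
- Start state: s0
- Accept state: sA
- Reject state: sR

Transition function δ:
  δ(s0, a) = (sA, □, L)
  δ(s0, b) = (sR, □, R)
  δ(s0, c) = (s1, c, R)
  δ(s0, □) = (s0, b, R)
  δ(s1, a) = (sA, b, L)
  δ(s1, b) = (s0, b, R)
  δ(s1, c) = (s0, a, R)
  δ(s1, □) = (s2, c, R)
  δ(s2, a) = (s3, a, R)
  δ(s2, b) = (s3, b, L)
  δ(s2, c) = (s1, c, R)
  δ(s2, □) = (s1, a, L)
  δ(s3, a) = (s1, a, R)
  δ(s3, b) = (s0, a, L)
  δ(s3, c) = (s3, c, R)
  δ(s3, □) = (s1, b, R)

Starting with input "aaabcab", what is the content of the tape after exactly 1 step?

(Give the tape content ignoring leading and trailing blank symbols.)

Execution trace:
Initial: [s0]aaabcab
Step 1: δ(s0, a) = (sA, □, L) → [sA]□□aabcab

The machine reaches the accept state sA and halts.

After 1 step, the tape (ignoring leading/trailing blanks) is: aabcab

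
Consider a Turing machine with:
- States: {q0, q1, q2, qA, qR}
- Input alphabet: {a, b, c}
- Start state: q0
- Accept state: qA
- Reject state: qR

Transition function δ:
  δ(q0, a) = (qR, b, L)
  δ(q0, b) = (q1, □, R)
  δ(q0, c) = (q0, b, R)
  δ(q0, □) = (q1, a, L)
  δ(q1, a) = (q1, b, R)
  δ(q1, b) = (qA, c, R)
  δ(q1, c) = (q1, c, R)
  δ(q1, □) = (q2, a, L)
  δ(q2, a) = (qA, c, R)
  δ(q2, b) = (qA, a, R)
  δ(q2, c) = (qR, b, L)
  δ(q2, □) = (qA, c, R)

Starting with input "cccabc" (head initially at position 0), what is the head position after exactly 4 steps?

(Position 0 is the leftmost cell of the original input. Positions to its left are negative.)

Execution trace (head position shown):
Step 0: [q0]cccabc  (head at position 0)
Step 1: move right → b[q0]ccabc  (head at position 1)
Step 2: move right → bb[q0]cabc  (head at position 2)
Step 3: move right → bbb[q0]abc  (head at position 3)
Step 4: move left → bb[qR]bbbc  (head at position 2)

After 4 steps, the head is at position 2.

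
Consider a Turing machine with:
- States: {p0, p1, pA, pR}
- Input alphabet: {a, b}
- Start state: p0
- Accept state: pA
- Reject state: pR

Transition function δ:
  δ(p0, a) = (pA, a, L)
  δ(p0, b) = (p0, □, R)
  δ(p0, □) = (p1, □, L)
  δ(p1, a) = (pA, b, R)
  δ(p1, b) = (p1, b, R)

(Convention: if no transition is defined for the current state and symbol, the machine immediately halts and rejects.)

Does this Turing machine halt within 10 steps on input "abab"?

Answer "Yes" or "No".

Execution trace:
Initial: [p0]abab
Step 1: δ(p0, a) = (pA, a, L) → [pA]□abab

The machine reaches the accept state pA and halts.
The machine halted after 1 step (within the 10-step bound).

Answer: Yes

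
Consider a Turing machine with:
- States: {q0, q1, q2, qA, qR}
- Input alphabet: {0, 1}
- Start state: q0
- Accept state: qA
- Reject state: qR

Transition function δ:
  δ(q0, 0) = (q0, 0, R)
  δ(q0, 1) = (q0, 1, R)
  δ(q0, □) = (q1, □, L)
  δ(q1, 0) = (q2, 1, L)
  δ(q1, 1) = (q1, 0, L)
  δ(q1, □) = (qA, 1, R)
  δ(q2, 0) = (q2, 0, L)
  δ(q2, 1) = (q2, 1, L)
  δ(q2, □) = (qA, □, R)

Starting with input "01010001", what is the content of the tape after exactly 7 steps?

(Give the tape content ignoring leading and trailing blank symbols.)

Execution trace:
Initial: [q0]01010001
Step 1: δ(q0, 0) = (q0, 0, R) → 0[q0]1010001
Step 2: δ(q0, 1) = (q0, 1, R) → 01[q0]010001
Step 3: δ(q0, 0) = (q0, 0, R) → 010[q0]10001
Step 4: δ(q0, 1) = (q0, 1, R) → 0101[q0]0001
Step 5: δ(q0, 0) = (q0, 0, R) → 01010[q0]001
Step 6: δ(q0, 0) = (q0, 0, R) → 010100[q0]01
Step 7: δ(q0, 0) = (q0, 0, R) → 0101000[q0]1

After 7 steps, the tape (ignoring leading/trailing blanks) is: 01010001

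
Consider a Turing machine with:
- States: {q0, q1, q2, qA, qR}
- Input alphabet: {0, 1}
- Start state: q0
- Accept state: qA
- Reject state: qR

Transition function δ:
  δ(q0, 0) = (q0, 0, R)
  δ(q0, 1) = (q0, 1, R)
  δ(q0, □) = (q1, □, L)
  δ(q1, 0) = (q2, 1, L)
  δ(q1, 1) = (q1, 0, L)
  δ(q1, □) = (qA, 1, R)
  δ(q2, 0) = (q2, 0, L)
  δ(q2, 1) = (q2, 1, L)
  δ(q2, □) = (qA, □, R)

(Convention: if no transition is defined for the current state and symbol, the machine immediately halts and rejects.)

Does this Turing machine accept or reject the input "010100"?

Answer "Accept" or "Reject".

Execution trace:
Initial: [q0]010100
Step 1: δ(q0, 0) = (q0, 0, R) → 0[q0]10100
Step 2: δ(q0, 1) = (q0, 1, R) → 01[q0]0100
Step 3: δ(q0, 0) = (q0, 0, R) → 010[q0]100
Step 4: δ(q0, 1) = (q0, 1, R) → 0101[q0]00
Step 5: δ(q0, 0) = (q0, 0, R) → 01010[q0]0
Step 6: δ(q0, 0) = (q0, 0, R) → 010100[q0]□
Step 7: δ(q0, □) = (q1, □, L) → 01010[q1]0□
Step 8: δ(q1, 0) = (q2, 1, L) → 0101[q2]01□
Step 9: δ(q2, 0) = (q2, 0, L) → 010[q2]101□
Step 10: δ(q2, 1) = (q2, 1, L) → 01[q2]0101□
Step 11: δ(q2, 0) = (q2, 0, L) → 0[q2]10101□
Step 12: δ(q2, 1) = (q2, 1, L) → [q2]010101□
Step 13: δ(q2, 0) = (q2, 0, L) → [q2]□010101□
Step 14: δ(q2, □) = (qA, □, R) → □[qA]010101□

The machine reaches the accept state qA and halts.

Answer: Accept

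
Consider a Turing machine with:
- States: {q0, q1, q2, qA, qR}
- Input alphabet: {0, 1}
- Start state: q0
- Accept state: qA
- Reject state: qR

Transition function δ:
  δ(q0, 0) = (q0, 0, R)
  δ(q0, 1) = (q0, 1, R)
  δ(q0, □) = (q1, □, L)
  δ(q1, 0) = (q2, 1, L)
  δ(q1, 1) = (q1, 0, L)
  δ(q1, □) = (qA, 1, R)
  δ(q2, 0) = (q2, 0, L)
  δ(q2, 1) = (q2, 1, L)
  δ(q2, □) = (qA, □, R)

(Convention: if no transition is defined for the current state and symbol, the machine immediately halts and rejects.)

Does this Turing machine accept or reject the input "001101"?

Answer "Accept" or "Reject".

Execution trace:
Initial: [q0]001101
Step 1: δ(q0, 0) = (q0, 0, R) → 0[q0]01101
Step 2: δ(q0, 0) = (q0, 0, R) → 00[q0]1101
Step 3: δ(q0, 1) = (q0, 1, R) → 001[q0]101
Step 4: δ(q0, 1) = (q0, 1, R) → 0011[q0]01
Step 5: δ(q0, 0) = (q0, 0, R) → 00110[q0]1
Step 6: δ(q0, 1) = (q0, 1, R) → 001101[q0]□
Step 7: δ(q0, □) = (q1, □, L) → 00110[q1]1□
Step 8: δ(q1, 1) = (q1, 0, L) → 0011[q1]00□
Step 9: δ(q1, 0) = (q2, 1, L) → 001[q2]110□
Step 10: δ(q2, 1) = (q2, 1, L) → 00[q2]1110□
Step 11: δ(q2, 1) = (q2, 1, L) → 0[q2]01110□
Step 12: δ(q2, 0) = (q2, 0, L) → [q2]001110□
Step 13: δ(q2, 0) = (q2, 0, L) → [q2]□001110□
Step 14: δ(q2, □) = (qA, □, R) → □[qA]001110□

The machine reaches the accept state qA and halts.

Answer: Accept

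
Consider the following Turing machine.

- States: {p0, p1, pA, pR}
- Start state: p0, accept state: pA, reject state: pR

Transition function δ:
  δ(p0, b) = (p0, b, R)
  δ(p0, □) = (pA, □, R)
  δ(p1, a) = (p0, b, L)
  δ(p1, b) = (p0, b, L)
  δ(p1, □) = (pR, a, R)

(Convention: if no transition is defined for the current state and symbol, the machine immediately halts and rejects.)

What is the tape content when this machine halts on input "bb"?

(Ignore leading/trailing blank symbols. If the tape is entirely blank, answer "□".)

Execution trace:
Initial: [p0]bb
Step 1: δ(p0, b) = (p0, b, R) → b[p0]b
Step 2: δ(p0, b) = (p0, b, R) → bb[p0]□
Step 3: δ(p0, □) = (pA, □, R) → bb□[pA]□

The machine reaches the accept state pA and halts.

Final tape (ignoring leading/trailing blanks): bb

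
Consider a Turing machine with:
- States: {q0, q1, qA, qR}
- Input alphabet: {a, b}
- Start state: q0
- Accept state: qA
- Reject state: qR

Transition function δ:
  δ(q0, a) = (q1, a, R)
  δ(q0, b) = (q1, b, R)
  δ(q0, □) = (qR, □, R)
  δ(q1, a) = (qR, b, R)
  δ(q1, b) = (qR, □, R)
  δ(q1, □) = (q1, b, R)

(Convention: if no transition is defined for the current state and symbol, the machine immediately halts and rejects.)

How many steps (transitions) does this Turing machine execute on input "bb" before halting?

Execution trace:
Initial: [q0]bb
Step 1: δ(q0, b) = (q1, b, R) → b[q1]b
Step 2: δ(q1, b) = (qR, □, R) → b□[qR]□

The machine reaches the reject state qR and halts.

The machine executed 2 steps before halting.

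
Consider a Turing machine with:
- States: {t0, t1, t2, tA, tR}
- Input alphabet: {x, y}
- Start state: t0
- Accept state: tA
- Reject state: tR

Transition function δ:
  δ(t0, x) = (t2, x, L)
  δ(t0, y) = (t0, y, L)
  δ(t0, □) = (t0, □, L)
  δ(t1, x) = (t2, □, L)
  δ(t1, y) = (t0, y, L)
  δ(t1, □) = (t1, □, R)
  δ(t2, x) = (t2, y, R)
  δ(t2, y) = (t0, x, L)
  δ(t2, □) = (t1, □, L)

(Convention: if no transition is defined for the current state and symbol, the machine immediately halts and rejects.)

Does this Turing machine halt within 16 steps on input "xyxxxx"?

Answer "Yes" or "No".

Execution trace:
Initial: [t0]xyxxxx
Step 1: δ(t0, x) = (t2, x, L) → [t2]□xyxxxx
Step 2: δ(t2, □) = (t1, □, L) → [t1]□□xyxxxx
Step 3: δ(t1, □) = (t1, □, R) → □[t1]□xyxxxx
Step 4: δ(t1, □) = (t1, □, R) → □□[t1]xyxxxx
Step 5: δ(t1, x) = (t2, □, L) → □[t2]□□yxxxx
Step 6: δ(t2, □) = (t1, □, L) → [t1]□□□yxxxx
Step 7: δ(t1, □) = (t1, □, R) → □[t1]□□yxxxx
Step 8: δ(t1, □) = (t1, □, R) → □□[t1]□yxxxx
Step 9: δ(t1, □) = (t1, □, R) → □□□[t1]yxxxx
Step 10: δ(t1, y) = (t0, y, L) → □□[t0]□yxxxx
Step 11: δ(t0, □) = (t0, □, L) → □[t0]□□yxxxx
Step 12: δ(t0, □) = (t0, □, L) → [t0]□□□yxxxx
Step 13: δ(t0, □) = (t0, □, L) → [t0]□□□□yxxxx
Step 14: δ(t0, □) = (t0, □, L) → [t0]□□□□□yxxxx
Step 15: δ(t0, □) = (t0, □, L) → [t0]□□□□□□yxxxx
Step 16: δ(t0, □) = (t0, □, L) → [t0]□□□□□□□yxxxx

The machine has not reached a halting state after 16 steps.
The machine did not halt within the 16-step bound.

Answer: No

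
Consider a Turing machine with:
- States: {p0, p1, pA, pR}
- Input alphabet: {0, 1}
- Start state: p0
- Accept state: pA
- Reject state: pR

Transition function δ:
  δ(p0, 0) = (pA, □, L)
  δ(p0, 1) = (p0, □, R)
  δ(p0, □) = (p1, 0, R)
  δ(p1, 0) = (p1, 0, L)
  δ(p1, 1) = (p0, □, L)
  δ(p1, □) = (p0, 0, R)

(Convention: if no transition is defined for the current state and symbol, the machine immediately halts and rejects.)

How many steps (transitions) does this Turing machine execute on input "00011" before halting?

Execution trace:
Initial: [p0]00011
Step 1: δ(p0, 0) = (pA, □, L) → [pA]□□0011

The machine reaches the accept state pA and halts.

The machine executed 1 step before halting.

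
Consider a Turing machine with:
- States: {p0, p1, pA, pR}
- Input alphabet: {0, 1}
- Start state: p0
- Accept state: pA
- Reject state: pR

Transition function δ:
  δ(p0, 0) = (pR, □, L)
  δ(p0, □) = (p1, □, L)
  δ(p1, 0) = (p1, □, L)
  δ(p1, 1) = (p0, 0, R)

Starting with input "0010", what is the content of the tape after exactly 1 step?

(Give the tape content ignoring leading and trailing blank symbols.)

Execution trace:
Initial: [p0]0010
Step 1: δ(p0, 0) = (pR, □, L) → [pR]□□010

The machine reaches the reject state pR and halts.

After 1 step, the tape (ignoring leading/trailing blanks) is: 010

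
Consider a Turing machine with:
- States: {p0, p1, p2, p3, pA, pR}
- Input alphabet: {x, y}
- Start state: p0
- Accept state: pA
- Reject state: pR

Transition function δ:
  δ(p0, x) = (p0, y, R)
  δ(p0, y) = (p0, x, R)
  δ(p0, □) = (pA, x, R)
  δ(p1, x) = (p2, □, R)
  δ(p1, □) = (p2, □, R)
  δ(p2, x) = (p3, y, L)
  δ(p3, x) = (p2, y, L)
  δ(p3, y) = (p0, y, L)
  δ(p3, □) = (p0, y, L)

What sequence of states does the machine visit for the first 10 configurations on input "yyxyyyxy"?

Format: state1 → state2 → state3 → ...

Execution trace:
Initial: [p0]yyxyyyxy
Step 1: δ(p0, y) = (p0, x, R) → x[p0]yxyyyxy
Step 2: δ(p0, y) = (p0, x, R) → xx[p0]xyyyxy
Step 3: δ(p0, x) = (p0, y, R) → xxy[p0]yyyxy
Step 4: δ(p0, y) = (p0, x, R) → xxyx[p0]yyxy
Step 5: δ(p0, y) = (p0, x, R) → xxyxx[p0]yxy
Step 6: δ(p0, y) = (p0, x, R) → xxyxxx[p0]xy
Step 7: δ(p0, x) = (p0, y, R) → xxyxxxy[p0]y
Step 8: δ(p0, y) = (p0, x, R) → xxyxxxyx[p0]□
Step 9: δ(p0, □) = (pA, x, R) → xxyxxxyxx[pA]□

The machine reaches the accept state pA and halts.

State sequence: p0 → p0 → p0 → p0 → p0 → p0 → p0 → p0 → p0 → pA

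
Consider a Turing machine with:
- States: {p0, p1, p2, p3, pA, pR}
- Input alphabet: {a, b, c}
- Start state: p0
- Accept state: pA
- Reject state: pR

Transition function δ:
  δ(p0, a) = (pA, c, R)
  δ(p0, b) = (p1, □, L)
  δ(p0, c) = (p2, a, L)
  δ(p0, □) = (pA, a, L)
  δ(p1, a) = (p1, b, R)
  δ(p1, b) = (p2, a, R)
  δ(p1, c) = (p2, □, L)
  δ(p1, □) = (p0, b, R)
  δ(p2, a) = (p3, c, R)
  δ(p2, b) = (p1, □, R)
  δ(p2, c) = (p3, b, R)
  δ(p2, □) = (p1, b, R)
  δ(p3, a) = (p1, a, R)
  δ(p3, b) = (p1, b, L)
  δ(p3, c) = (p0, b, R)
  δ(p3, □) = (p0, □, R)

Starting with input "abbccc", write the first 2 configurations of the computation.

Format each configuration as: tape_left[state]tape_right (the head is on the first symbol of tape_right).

Transitions applied:
Step 1: δ(p0, a) = (pA, c, R)

The first 2 configurations are:
[p0]abbccc ⊢ c[pA]bbccc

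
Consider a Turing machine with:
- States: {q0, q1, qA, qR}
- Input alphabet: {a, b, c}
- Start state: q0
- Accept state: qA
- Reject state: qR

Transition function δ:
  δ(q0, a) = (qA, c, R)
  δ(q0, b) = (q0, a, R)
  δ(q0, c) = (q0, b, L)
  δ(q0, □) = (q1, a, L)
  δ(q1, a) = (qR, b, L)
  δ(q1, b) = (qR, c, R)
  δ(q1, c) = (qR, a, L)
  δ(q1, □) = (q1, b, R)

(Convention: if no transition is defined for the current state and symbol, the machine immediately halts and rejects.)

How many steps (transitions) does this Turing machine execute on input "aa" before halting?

Execution trace:
Initial: [q0]aa
Step 1: δ(q0, a) = (qA, c, R) → c[qA]a

The machine reaches the accept state qA and halts.

The machine executed 1 step before halting.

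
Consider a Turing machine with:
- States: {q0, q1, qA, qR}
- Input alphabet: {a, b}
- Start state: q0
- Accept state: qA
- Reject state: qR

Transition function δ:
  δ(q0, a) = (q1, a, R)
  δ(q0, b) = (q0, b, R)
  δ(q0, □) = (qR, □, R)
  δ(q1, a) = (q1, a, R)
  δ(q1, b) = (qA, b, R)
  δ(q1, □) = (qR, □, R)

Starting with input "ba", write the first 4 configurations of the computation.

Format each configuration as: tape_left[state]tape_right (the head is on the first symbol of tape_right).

Transitions applied:
Step 1: δ(q0, b) = (q0, b, R)
Step 2: δ(q0, a) = (q1, a, R)
Step 3: δ(q1, □) = (qR, □, R)

The first 4 configurations are:
[q0]ba ⊢ b[q0]a ⊢ ba[q1]□ ⊢ ba□[qR]□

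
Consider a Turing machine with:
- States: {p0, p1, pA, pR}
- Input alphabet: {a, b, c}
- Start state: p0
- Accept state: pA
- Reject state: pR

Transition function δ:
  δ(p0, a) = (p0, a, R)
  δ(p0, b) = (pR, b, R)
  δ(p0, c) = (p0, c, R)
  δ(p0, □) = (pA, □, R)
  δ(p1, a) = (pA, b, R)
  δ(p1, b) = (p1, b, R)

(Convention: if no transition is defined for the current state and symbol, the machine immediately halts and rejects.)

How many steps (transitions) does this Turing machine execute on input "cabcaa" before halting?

Execution trace:
Initial: [p0]cabcaa
Step 1: δ(p0, c) = (p0, c, R) → c[p0]abcaa
Step 2: δ(p0, a) = (p0, a, R) → ca[p0]bcaa
Step 3: δ(p0, b) = (pR, b, R) → cab[pR]caa

The machine reaches the reject state pR and halts.

The machine executed 3 steps before halting.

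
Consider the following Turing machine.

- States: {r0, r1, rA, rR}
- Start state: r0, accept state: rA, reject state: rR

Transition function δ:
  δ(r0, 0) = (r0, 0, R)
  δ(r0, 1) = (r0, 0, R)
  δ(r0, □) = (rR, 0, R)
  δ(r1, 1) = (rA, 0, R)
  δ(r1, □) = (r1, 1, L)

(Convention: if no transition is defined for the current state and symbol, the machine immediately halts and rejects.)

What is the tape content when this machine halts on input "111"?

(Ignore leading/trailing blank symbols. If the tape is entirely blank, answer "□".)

Execution trace:
Initial: [r0]111
Step 1: δ(r0, 1) = (r0, 0, R) → 0[r0]11
Step 2: δ(r0, 1) = (r0, 0, R) → 00[r0]1
Step 3: δ(r0, 1) = (r0, 0, R) → 000[r0]□
Step 4: δ(r0, □) = (rR, 0, R) → 0000[rR]□

The machine reaches the reject state rR and halts.

Final tape (ignoring leading/trailing blanks): 0000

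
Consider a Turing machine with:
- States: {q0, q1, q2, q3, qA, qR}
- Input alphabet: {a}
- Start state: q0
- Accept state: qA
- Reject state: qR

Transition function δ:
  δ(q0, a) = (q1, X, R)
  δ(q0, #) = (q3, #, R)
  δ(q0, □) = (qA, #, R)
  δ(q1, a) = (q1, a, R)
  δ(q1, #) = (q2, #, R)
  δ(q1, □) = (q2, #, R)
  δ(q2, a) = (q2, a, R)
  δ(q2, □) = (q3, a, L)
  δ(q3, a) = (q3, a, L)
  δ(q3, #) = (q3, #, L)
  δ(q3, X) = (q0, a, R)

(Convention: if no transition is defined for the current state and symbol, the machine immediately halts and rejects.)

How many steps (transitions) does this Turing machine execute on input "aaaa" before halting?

Execution trace:
Initial: [q0]aaaa
Step 1: δ(q0, a) = (q1, X, R) → X[q1]aaa
Step 2: δ(q1, a) = (q1, a, R) → Xa[q1]aa
Step 3: δ(q1, a) = (q1, a, R) → Xaa[q1]a
Step 4: δ(q1, a) = (q1, a, R) → Xaaa[q1]□
Step 5: δ(q1, □) = (q2, #, R) → Xaaa#[q2]□
Step 6: δ(q2, □) = (q3, a, L) → Xaaa[q3]#a
Step 7: δ(q3, #) = (q3, #, L) → Xaa[q3]a#a
Step 8: δ(q3, a) = (q3, a, L) → Xa[q3]aa#a
Step 9: δ(q3, a) = (q3, a, L) → X[q3]aaa#a
Step 10: δ(q3, a) = (q3, a, L) → [q3]Xaaa#a
Step 11: δ(q3, X) = (q0, a, R) → a[q0]aaa#a
Step 12: δ(q0, a) = (q1, X, R) → aX[q1]aa#a
Step 13: δ(q1, a) = (q1, a, R) → aXa[q1]a#a
Step 14: δ(q1, a) = (q1, a, R) → aXaa[q1]#a
Step 15: δ(q1, #) = (q2, #, R) → aXaa#[q2]a
Step 16: δ(q2, a) = (q2, a, R) → aXaa#a[q2]□
Step 17: δ(q2, □) = (q3, a, L) → aXaa#[q3]aa
Step 18: δ(q3, a) = (q3, a, L) → aXaa[q3]#aa
Step 19: δ(q3, #) = (q3, #, L) → aXa[q3]a#aa
Step 20: δ(q3, a) = (q3, a, L) → aX[q3]aa#aa
Step 21: δ(q3, a) = (q3, a, L) → a[q3]Xaa#aa
Step 22: δ(q3, X) = (q0, a, R) → aa[q0]aa#aa
Step 23: δ(q0, a) = (q1, X, R) → aaX[q1]a#aa
Step 24: δ(q1, a) = (q1, a, R) → aaXa[q1]#aa
Step 25: δ(q1, #) = (q2, #, R) → aaXa#[q2]aa
Step 26: δ(q2, a) = (q2, a, R) → aaXa#a[q2]a
Step 27: δ(q2, a) = (q2, a, R) → aaXa#aa[q2]□
Step 28: δ(q2, □) = (q3, a, L) → aaXa#a[q3]aa
Step 29: δ(q3, a) = (q3, a, L) → aaXa#[q3]aaa
Step 30: δ(q3, a) = (q3, a, L) → aaXa[q3]#aaa
Step 31: δ(q3, #) = (q3, #, L) → aaX[q3]a#aaa
Step 32: δ(q3, a) = (q3, a, L) → aa[q3]Xa#aaa
Step 33: δ(q3, X) = (q0, a, R) → aaa[q0]a#aaa
Step 34: δ(q0, a) = (q1, X, R) → aaaX[q1]#aaa
Step 35: δ(q1, #) = (q2, #, R) → aaaX#[q2]aaa
Step 36: δ(q2, a) = (q2, a, R) → aaaX#a[q2]aa
Step 37: δ(q2, a) = (q2, a, R) → aaaX#aa[q2]a
Step 38: δ(q2, a) = (q2, a, R) → aaaX#aaa[q2]□
Step 39: δ(q2, □) = (q3, a, L) → aaaX#aa[q3]aa
Step 40: δ(q3, a) = (q3, a, L) → aaaX#a[q3]aaa
Step 41: δ(q3, a) = (q3, a, L) → aaaX#[q3]aaaa
Step 42: δ(q3, a) = (q3, a, L) → aaaX[q3]#aaaa
Step 43: δ(q3, #) = (q3, #, L) → aaa[q3]X#aaaa
Step 44: δ(q3, X) = (q0, a, R) → aaaa[q0]#aaaa
Step 45: δ(q0, #) = (q3, #, R) → aaaa#[q3]aaaa
Step 46: δ(q3, a) = (q3, a, L) → aaaa[q3]#aaaa
Step 47: δ(q3, #) = (q3, #, L) → aaa[q3]a#aaaa
Step 48: δ(q3, a) = (q3, a, L) → aa[q3]aa#aaaa
Step 49: δ(q3, a) = (q3, a, L) → a[q3]aaa#aaaa
Step 50: δ(q3, a) = (q3, a, L) → [q3]aaaa#aaaa
Step 51: δ(q3, a) = (q3, a, L) → [q3]□aaaa#aaaa

No transition is defined for δ(q3, □). By convention the machine halts and rejects.

The machine executed 51 steps before halting.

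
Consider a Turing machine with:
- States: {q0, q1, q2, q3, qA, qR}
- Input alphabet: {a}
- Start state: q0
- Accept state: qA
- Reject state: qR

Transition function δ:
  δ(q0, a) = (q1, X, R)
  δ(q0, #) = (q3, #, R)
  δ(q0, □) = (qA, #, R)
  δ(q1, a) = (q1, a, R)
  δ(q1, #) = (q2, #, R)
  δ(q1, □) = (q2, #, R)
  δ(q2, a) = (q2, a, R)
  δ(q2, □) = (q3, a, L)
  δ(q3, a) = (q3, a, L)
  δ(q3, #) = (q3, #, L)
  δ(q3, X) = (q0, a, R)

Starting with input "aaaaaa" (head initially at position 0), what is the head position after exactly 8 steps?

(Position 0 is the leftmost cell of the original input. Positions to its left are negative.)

Execution trace (head position shown):
Step 0: [q0]aaaaaa  (head at position 0)
Step 1: move right → X[q1]aaaaa  (head at position 1)
Step 2: move right → Xa[q1]aaaa  (head at position 2)
Step 3: move right → Xaa[q1]aaa  (head at position 3)
Step 4: move right → Xaaa[q1]aa  (head at position 4)
Step 5: move right → Xaaaa[q1]a  (head at position 5)
Step 6: move right → Xaaaaa[q1]□  (head at position 6)
Step 7: move right → Xaaaaa#[q2]□  (head at position 7)
Step 8: move left → Xaaaaa[q3]#a  (head at position 6)

After 8 steps, the head is at position 6.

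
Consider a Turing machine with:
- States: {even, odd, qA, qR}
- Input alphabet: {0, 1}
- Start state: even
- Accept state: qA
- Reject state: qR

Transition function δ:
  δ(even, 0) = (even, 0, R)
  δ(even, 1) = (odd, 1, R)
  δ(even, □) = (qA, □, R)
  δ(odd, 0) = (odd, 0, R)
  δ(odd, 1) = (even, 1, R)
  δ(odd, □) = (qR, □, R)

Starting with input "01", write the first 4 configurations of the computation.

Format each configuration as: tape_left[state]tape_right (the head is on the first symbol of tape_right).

Transitions applied:
Step 1: δ(even, 0) = (even, 0, R)
Step 2: δ(even, 1) = (odd, 1, R)
Step 3: δ(odd, □) = (qR, □, R)

The first 4 configurations are:
[even]01 ⊢ 0[even]1 ⊢ 01[odd]□ ⊢ 01□[qR]□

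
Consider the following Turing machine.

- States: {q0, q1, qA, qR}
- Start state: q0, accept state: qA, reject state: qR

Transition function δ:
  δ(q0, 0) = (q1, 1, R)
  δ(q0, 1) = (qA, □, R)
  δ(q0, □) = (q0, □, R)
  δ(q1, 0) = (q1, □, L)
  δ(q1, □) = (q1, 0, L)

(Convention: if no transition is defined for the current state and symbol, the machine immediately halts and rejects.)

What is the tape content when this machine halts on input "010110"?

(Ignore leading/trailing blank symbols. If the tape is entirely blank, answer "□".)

Execution trace:
Initial: [q0]010110
Step 1: δ(q0, 0) = (q1, 1, R) → 1[q1]10110

No transition is defined for δ(q1, 1). By convention the machine halts and rejects.

Final tape (ignoring leading/trailing blanks): 110110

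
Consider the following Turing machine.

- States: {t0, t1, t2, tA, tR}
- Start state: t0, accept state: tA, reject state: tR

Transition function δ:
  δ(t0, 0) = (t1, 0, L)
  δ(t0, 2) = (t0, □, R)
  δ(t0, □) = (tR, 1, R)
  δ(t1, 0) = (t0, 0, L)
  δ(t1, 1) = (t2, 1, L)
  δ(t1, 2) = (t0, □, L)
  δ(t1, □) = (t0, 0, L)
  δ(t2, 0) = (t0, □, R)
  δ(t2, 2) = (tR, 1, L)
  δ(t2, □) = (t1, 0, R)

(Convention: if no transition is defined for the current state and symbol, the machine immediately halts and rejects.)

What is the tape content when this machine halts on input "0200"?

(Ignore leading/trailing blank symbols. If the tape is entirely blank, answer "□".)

Execution trace:
Initial: [t0]0200
Step 1: δ(t0, 0) = (t1, 0, L) → [t1]□0200
Step 2: δ(t1, □) = (t0, 0, L) → [t0]□00200
Step 3: δ(t0, □) = (tR, 1, R) → 1[tR]00200

The machine reaches the reject state tR and halts.

Final tape (ignoring leading/trailing blanks): 100200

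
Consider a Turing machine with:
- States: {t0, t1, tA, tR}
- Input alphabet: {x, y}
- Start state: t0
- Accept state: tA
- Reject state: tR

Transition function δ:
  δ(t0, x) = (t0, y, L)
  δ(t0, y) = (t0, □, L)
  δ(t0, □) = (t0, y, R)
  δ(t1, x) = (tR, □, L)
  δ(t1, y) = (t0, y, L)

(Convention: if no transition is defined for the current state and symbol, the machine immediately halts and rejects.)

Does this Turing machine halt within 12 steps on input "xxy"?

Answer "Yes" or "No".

Execution trace:
Initial: [t0]xxy
Step 1: δ(t0, x) = (t0, y, L) → [t0]□yxy
Step 2: δ(t0, □) = (t0, y, R) → y[t0]yxy
Step 3: δ(t0, y) = (t0, □, L) → [t0]y□xy
Step 4: δ(t0, y) = (t0, □, L) → [t0]□□□xy
Step 5: δ(t0, □) = (t0, y, R) → y[t0]□□xy
Step 6: δ(t0, □) = (t0, y, R) → yy[t0]□xy
Step 7: δ(t0, □) = (t0, y, R) → yyy[t0]xy
Step 8: δ(t0, x) = (t0, y, L) → yy[t0]yyy
Step 9: δ(t0, y) = (t0, □, L) → y[t0]y□yy
Step 10: δ(t0, y) = (t0, □, L) → [t0]y□□yy
Step 11: δ(t0, y) = (t0, □, L) → [t0]□□□□yy
Step 12: δ(t0, □) = (t0, y, R) → y[t0]□□□yy

The machine has not reached a halting state after 12 steps.
The machine did not halt within the 12-step bound.

Answer: No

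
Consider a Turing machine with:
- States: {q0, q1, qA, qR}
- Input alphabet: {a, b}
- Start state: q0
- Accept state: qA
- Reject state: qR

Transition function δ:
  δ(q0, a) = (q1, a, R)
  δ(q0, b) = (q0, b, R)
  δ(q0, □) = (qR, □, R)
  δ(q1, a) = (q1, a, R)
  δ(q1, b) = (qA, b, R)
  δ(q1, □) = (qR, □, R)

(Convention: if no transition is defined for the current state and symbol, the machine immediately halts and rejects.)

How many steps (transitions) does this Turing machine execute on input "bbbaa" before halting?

Execution trace:
Initial: [q0]bbbaa
Step 1: δ(q0, b) = (q0, b, R) → b[q0]bbaa
Step 2: δ(q0, b) = (q0, b, R) → bb[q0]baa
Step 3: δ(q0, b) = (q0, b, R) → bbb[q0]aa
Step 4: δ(q0, a) = (q1, a, R) → bbba[q1]a
Step 5: δ(q1, a) = (q1, a, R) → bbbaa[q1]□
Step 6: δ(q1, □) = (qR, □, R) → bbbaa□[qR]□

The machine reaches the reject state qR and halts.

The machine executed 6 steps before halting.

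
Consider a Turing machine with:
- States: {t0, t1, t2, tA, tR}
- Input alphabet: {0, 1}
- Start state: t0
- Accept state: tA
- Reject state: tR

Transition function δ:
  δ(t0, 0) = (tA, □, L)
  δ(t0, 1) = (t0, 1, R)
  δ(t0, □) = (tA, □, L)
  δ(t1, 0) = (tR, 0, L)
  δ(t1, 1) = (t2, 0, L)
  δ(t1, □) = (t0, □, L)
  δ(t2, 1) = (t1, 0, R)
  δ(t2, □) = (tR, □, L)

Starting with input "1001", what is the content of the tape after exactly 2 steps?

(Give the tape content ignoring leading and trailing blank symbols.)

Execution trace:
Initial: [t0]1001
Step 1: δ(t0, 1) = (t0, 1, R) → 1[t0]001
Step 2: δ(t0, 0) = (tA, □, L) → [tA]1□01

The machine reaches the accept state tA and halts.

After 2 steps, the tape (ignoring leading/trailing blanks) is: 1□01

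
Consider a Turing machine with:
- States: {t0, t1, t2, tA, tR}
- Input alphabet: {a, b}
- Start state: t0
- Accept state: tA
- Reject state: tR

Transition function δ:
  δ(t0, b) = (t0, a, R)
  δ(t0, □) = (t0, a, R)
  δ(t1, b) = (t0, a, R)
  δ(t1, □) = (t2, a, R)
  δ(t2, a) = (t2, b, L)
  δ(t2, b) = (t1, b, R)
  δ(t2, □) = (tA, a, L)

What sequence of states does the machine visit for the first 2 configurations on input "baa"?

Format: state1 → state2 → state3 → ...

Execution trace:
Initial: [t0]baa
Step 1: δ(t0, b) = (t0, a, R) → a[t0]aa

No transition is defined for δ(t0, a). By convention the machine halts and rejects.

State sequence: t0 → t0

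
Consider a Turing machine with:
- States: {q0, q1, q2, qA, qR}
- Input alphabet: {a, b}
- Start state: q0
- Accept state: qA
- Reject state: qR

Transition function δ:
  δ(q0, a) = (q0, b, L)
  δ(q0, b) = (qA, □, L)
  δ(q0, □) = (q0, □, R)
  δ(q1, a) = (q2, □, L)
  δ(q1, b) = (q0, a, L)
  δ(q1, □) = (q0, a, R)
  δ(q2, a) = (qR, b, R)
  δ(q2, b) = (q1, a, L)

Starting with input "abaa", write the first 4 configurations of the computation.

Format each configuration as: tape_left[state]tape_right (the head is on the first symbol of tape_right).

Transitions applied:
Step 1: δ(q0, a) = (q0, b, L)
Step 2: δ(q0, □) = (q0, □, R)
Step 3: δ(q0, b) = (qA, □, L)

The first 4 configurations are:
[q0]abaa ⊢ [q0]□bbaa ⊢ □[q0]bbaa ⊢ [qA]□□baa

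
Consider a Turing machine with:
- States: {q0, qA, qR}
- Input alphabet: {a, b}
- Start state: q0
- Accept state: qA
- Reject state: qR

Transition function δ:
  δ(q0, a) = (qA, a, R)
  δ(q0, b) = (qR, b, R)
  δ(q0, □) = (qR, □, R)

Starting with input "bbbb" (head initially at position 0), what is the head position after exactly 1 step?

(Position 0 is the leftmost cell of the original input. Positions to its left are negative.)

Execution trace (head position shown):
Step 0: [q0]bbbb  (head at position 0)
Step 1: move right → b[qR]bbb  (head at position 1)

After 1 step, the head is at position 1.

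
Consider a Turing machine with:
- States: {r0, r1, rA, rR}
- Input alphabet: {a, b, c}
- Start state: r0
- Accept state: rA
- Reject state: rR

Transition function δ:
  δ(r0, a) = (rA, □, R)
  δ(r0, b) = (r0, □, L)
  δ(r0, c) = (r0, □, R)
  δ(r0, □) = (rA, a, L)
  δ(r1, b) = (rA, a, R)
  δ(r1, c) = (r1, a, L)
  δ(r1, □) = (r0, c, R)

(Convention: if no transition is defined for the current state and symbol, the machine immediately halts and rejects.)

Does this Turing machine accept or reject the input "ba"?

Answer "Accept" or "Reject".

Execution trace:
Initial: [r0]ba
Step 1: δ(r0, b) = (r0, □, L) → [r0]□□a
Step 2: δ(r0, □) = (rA, a, L) → [rA]□a□a

The machine reaches the accept state rA and halts.

Answer: Accept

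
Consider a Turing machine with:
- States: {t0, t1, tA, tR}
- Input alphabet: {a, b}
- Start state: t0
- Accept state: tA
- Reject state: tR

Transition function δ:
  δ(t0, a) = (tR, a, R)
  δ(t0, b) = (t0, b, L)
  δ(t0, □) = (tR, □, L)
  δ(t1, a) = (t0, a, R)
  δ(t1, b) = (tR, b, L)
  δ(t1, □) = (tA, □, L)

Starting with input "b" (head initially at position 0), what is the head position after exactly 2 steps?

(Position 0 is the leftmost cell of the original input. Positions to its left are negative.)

Execution trace (head position shown):
Step 0: [t0]b  (head at position 0)
Step 1: move left → [t0]□b  (head at position -1)
Step 2: move left → [tR]□□b  (head at position -2)

After 2 steps, the head is at position -2.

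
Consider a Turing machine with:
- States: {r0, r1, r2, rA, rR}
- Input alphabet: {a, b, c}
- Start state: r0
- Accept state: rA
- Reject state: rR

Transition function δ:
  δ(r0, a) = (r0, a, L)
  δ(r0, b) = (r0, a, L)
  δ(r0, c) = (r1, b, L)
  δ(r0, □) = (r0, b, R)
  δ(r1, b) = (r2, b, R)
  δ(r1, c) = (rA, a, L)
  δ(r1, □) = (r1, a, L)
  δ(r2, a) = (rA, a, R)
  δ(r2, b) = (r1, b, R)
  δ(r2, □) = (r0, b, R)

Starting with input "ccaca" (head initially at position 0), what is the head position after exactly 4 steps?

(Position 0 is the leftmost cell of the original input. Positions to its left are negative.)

Execution trace (head position shown):
Step 0: [r0]ccaca  (head at position 0)
Step 1: move left → [r1]□bcaca  (head at position -1)
Step 2: move left → [r1]□abcaca  (head at position -2)
Step 3: move left → [r1]□aabcaca  (head at position -3)
Step 4: move left → [r1]□aaabcaca  (head at position -4)

After 4 steps, the head is at position -4.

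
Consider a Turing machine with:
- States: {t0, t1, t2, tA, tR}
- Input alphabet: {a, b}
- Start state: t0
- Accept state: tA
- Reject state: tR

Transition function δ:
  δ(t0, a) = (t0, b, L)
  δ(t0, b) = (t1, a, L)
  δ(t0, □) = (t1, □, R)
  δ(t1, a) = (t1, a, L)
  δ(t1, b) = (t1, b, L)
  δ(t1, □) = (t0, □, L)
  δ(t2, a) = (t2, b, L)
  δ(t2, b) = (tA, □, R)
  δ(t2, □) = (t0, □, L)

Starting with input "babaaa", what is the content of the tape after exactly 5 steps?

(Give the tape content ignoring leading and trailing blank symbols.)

Execution trace:
Initial: [t0]babaaa
Step 1: δ(t0, b) = (t1, a, L) → [t1]□aabaaa
Step 2: δ(t1, □) = (t0, □, L) → [t0]□□aabaaa
Step 3: δ(t0, □) = (t1, □, R) → □[t1]□aabaaa
Step 4: δ(t1, □) = (t0, □, L) → [t0]□□aabaaa
Step 5: δ(t0, □) = (t1, □, R) → □[t1]□aabaaa

After 5 steps, the tape (ignoring leading/trailing blanks) is: aabaaa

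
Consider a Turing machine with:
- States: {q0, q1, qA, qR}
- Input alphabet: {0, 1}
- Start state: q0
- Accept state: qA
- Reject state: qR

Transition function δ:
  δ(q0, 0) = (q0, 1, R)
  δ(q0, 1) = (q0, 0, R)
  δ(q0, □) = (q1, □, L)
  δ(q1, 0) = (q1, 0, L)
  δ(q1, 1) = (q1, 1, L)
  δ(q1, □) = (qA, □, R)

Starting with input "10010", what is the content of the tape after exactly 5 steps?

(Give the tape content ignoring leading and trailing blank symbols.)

Execution trace:
Initial: [q0]10010
Step 1: δ(q0, 1) = (q0, 0, R) → 0[q0]0010
Step 2: δ(q0, 0) = (q0, 1, R) → 01[q0]010
Step 3: δ(q0, 0) = (q0, 1, R) → 011[q0]10
Step 4: δ(q0, 1) = (q0, 0, R) → 0110[q0]0
Step 5: δ(q0, 0) = (q0, 1, R) → 01101[q0]□

After 5 steps, the tape (ignoring leading/trailing blanks) is: 01101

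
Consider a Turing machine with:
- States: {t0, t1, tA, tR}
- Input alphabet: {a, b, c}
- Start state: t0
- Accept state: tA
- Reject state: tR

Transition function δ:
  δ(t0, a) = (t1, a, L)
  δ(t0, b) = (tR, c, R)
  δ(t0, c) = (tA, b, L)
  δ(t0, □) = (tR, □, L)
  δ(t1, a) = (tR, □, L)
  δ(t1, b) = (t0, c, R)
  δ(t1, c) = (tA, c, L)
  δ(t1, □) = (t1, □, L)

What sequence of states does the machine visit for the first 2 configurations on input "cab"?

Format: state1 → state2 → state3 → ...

Execution trace:
Initial: [t0]cab
Step 1: δ(t0, c) = (tA, b, L) → [tA]□bab

The machine reaches the accept state tA and halts.

State sequence: t0 → tA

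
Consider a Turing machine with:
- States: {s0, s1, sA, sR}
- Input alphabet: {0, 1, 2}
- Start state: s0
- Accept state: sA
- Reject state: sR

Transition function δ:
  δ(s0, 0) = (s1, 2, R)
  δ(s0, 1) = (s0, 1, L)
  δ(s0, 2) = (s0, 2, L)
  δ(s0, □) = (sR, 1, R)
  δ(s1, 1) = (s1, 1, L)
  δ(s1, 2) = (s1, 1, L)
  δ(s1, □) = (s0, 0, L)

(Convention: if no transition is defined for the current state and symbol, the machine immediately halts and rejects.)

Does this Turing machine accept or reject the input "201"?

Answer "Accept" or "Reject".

Execution trace:
Initial: [s0]201
Step 1: δ(s0, 2) = (s0, 2, L) → [s0]□201
Step 2: δ(s0, □) = (sR, 1, R) → 1[sR]201

The machine reaches the reject state sR and halts.

Answer: Reject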